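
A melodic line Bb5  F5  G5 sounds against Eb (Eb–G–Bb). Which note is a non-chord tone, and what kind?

The harmony at that moment is Eb major triad (Eb, G, Bb); F5 is not a chord tone.
It is approached by leap down from Bb5 and left by step up to G5.
Leap in, step out — an appoggiatura.

F5 is an appoggiatura.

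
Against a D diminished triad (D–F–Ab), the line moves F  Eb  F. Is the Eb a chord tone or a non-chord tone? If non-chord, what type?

Non-chord tone — a neighbor tone.

The harmony at that moment is D diminished triad (D, F, Ab); Eb is not a chord tone.
It is approached by step down from F and left by step up to F.
Step away and step back to the same note — a neighbor tone (lower neighbor).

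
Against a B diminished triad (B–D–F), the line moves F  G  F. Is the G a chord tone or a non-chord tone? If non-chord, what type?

Non-chord tone — a neighbor tone.

The harmony at that moment is B diminished triad (B, D, F); G is not a chord tone.
It is approached by step up from F and left by step down to F.
Step away and step back to the same note — a neighbor tone (upper neighbor).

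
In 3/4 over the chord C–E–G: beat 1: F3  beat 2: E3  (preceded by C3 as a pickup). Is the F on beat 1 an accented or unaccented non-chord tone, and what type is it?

The harmony at that moment is C major triad (C, E, G); F3 is not a chord tone.
It is approached by leap up from C3 and left by step down to E3.
Leap in, step out — an appoggiatura.
It falls on the downbeat, so it is accented.

Accented appoggiatura.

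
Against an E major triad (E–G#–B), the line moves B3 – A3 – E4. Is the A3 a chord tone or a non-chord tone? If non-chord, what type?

Non-chord tone — an escape tone.

The harmony at that moment is E major triad (E, G#, B); A3 is not a chord tone.
It is approached by step down from B3 and left by leap up to E4.
Step in, leap out — an escape tone.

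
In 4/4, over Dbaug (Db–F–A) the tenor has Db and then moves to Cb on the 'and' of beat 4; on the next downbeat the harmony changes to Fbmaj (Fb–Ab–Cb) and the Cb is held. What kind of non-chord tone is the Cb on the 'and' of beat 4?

Anticipation.

The harmony at that moment is Db augmented triad (Db, F, A); Cb is not a chord tone.
It is approached by step down from Db and then sustained as the same pitch into the next harmony.
Arriving early and becoming a chord tone when the harmony changes — an anticipation.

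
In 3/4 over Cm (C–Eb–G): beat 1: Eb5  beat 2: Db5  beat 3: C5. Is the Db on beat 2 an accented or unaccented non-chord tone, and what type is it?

The harmony at that moment is C minor triad (C, Eb, G); Db5 is not a chord tone.
It is approached by step down from Eb5 and left by step down to C5.
Step in, step out in the same direction — a passing tone.
It falls on a weak beat, so it is unaccented.

Unaccented passing tone.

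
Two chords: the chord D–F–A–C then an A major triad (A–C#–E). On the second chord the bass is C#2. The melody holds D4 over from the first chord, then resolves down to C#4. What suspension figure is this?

9–8 suspension.

At the second chord the bass is C#2. The suspended D4 lies a ninth above the bass; after resolving down by step to C#4, the interval above the bass becomes an octave.
Suspension figures are named by those two intervals: 9–8.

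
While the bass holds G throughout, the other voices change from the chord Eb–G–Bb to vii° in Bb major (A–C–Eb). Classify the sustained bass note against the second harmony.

Pedal tone (pedal point).

The harmony at that moment is A diminished triad (A, C, Eb); G is not a chord tone.
It is held over (the same pitch as the preceding G) and then sustained as the same pitch into the next harmony.
Sustained through a change of harmony — a pedal tone.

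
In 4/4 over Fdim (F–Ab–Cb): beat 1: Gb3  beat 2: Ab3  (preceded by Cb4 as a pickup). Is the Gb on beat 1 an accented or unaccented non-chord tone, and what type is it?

The harmony at that moment is F diminished triad (F, Ab, Cb); Gb3 is not a chord tone.
It is approached by leap down from Cb4 and left by step up to Ab3.
Leap in, step out — an appoggiatura.
It falls on the downbeat, so it is accented.

Accented appoggiatura.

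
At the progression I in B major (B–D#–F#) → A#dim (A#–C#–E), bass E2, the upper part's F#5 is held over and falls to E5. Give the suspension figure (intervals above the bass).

At the second chord the bass is E2. The suspended F#5 lies a ninth above the bass; after resolving down by step to E5, the interval above the bass becomes an octave.
Suspension figures are named by those two intervals: 9–8.

9–8 suspension.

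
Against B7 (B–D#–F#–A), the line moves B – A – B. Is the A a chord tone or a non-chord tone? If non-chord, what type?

B dominant seventh chord contains B, D#, F#, A; A is the seventh, so it is a chord tone.

Chord tone (the seventh of B dominant seventh chord).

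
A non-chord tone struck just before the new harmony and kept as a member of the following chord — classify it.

Anticipation.

Approach: ahead of the chord change (typically by step), so it is dissonant against the current harmony. Departure: none — the same pitch is restated or held and is a chord tone of the new harmony.
Dissonant first, consonant once the harmony catches up: the note simply arrives early — an anticipation. (The reverse timing, consonant first and dissonant after the change, would be a suspension or retardation.)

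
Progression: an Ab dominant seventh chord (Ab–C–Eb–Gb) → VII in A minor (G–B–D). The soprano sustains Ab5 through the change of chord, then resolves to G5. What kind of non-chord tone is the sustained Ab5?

Ab5 is a suspension.

The harmony at that moment is G major triad (G, B, D); Ab5 is not a chord tone.
It is held over (the same pitch as the preceding Ab5) and left by step down to G5.
Held over from the previous chord and resolving down by step — a suspension.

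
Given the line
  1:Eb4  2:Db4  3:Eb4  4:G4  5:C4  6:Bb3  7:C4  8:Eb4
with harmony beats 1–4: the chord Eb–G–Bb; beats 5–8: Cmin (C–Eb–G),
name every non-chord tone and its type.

Db4 (beat 2) — neighbor tone; Bb3 (beat 6) — neighbor tone.

The harmony at that moment is Eb major triad (Eb, G, Bb); Db4 is not a chord tone.
It is approached by step down from Eb4 and left by step up to Eb4.
Step away and step back to the same note — a neighbor tone (lower neighbor).
The harmony at that moment is C minor triad (C, Eb, G); Bb3 is not a chord tone.
It is approached by step down from C4 and left by step up to C4.
Step away and step back to the same note — a neighbor tone (lower neighbor).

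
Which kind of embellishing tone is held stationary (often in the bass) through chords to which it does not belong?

Approach: none. Departure: none — a single pitch is sustained while the chords change around it, passing through harmonies that do not contain it.
No melodic motion at all; the dissonance is created entirely by the moving harmonies against the stationary note — a pedal tone (pedal point).

Pedal tone.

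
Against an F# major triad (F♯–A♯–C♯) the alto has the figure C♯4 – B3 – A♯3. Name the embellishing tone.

The harmony at that moment is F♯ major triad (F♯, A♯, C♯); B3 is not a chord tone.
It is approached by step down from C♯4 and left by step down to A♯3.
Step in, step out in the same direction — a passing tone.

B3 is a passing tone.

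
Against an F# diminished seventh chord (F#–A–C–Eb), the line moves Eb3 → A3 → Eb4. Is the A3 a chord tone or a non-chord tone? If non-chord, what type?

Chord tone (the third of F# diminished seventh chord).

F# diminished seventh chord contains F#, A, C, Eb; A is the third, so it is a chord tone.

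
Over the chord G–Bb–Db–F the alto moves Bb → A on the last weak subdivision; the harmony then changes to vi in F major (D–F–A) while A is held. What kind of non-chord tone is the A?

The harmony at that moment is G half-diminished seventh chord (G, Bb, Db, F); A is not a chord tone.
It is approached by step down from Bb and then sustained as the same pitch into the next harmony.
Arriving early and becoming a chord tone when the harmony changes — an anticipation.

A is an anticipation.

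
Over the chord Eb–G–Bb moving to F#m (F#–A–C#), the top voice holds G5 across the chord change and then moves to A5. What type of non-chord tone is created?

The harmony at that moment is F# minor triad (F#, A, C#); G5 is not a chord tone.
It is held over (the same pitch as the preceding G5) and left by step up to A5.
Held over from the previous chord and resolving up by step — a retardation.

G5 is a retardation.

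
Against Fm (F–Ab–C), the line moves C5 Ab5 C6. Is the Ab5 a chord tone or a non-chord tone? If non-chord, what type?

Chord tone (the third of F minor triad).

F minor triad contains F, Ab, C; Ab is the third, so it is a chord tone.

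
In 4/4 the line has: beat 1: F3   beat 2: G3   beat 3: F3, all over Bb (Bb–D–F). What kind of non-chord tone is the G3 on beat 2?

The harmony at that moment is Bb major triad (Bb, D, F); G3 is not a chord tone.
It is approached by step up from F3 and left by step down to F3.
Step away and step back to the same note — a neighbor tone (upper neighbor).

Upper neighbor tone.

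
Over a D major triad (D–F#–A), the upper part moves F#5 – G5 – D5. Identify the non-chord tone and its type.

The harmony at that moment is D major triad (D, F#, A); G5 is not a chord tone.
It is approached by step up from F#5 and left by leap down to D5.
Step in, leap out — an escape tone.

G5 is an escape tone.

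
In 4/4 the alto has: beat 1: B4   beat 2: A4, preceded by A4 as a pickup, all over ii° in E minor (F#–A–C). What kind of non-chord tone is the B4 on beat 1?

Upper neighbor tone.

The harmony at that moment is F# diminished triad (F#, A, C); B4 is not a chord tone.
It is approached by step up from A4 and left by step down to A4.
Step away and step back to the same note — a neighbor tone (upper neighbor).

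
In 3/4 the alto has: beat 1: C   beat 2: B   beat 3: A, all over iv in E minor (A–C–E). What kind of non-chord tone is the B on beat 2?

The harmony at that moment is A minor triad (A, C, E); B is not a chord tone.
It is approached by step down from C and left by step down to A.
Step in, step out in the same direction — a passing tone.

Passing tone.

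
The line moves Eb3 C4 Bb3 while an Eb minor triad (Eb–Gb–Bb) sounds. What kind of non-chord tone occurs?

The harmony at that moment is Eb minor triad (Eb, Gb, Bb); C4 is not a chord tone.
It is approached by leap up from Eb3 and left by step down to Bb3.
Leap in, step out — an appoggiatura.

C4 is an appoggiatura.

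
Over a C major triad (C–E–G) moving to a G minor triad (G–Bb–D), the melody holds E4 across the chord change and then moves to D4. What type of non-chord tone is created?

E4 is a suspension.

The harmony at that moment is G minor triad (G, Bb, D); E4 is not a chord tone.
It is held over (the same pitch as the preceding E4) and left by step down to D4.
Held over from the previous chord and resolving down by step — a suspension.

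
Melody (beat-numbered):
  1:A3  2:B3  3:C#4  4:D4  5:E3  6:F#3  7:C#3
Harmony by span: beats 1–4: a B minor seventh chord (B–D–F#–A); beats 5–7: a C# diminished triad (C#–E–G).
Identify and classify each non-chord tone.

The harmony at that moment is B minor seventh chord (B, D, F#, A); C#4 is not a chord tone.
It is approached by step up from B3 and left by step up to D4.
Step in, step out in the same direction — a passing tone.
The harmony at that moment is C# diminished triad (C#, E, G); F#3 is not a chord tone.
It is approached by step up from E3 and left by leap down to C#3.
Step in, leap out — an escape tone.

C#4 (beat 3) — passing tone; F#3 (beat 6) — escape tone.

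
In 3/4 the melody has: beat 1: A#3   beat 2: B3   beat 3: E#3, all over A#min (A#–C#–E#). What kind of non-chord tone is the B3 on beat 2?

The harmony at that moment is A# minor triad (A#, C#, E#); B3 is not a chord tone.
It is approached by step up from A#3 and left by leap down to E#3.
Step in, leap out, on a weak beat — an escape tone.

Escape tone.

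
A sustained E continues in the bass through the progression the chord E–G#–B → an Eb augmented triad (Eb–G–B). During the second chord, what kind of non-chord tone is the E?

The harmony at that moment is Eb augmented triad (Eb, G, B); E is not a chord tone.
It is held over (the same pitch as the preceding E) and then sustained as the same pitch into the next harmony.
Sustained through a change of harmony — a pedal tone.

Pedal tone (pedal point).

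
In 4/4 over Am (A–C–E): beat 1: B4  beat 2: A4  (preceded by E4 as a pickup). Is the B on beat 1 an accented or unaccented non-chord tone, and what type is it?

Accented appoggiatura.

The harmony at that moment is A minor triad (A, C, E); B4 is not a chord tone.
It is approached by leap up from E4 and left by step down to A4.
Leap in, step out — an appoggiatura.
It falls on the downbeat, so it is accented.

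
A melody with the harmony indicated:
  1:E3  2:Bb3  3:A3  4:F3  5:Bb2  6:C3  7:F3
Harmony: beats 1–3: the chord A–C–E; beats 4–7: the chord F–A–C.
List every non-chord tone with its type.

Bb3 (beat 2) — appoggiatura; Bb2 (beat 5) — appoggiatura.

The harmony at that moment is A minor triad (A, C, E); Bb3 is not a chord tone.
It is approached by leap up from E3 and left by step down to A3.
Leap in, step out — an appoggiatura.
The harmony at that moment is F major triad (F, A, C); Bb2 is not a chord tone.
It is approached by leap down from F3 and left by step up to C3.
Leap in, step out — an appoggiatura.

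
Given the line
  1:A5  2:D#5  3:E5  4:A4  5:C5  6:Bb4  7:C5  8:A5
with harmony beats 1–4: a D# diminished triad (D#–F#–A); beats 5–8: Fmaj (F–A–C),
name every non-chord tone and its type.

The harmony at that moment is D# diminished triad (D#, F#, A); E5 is not a chord tone.
It is approached by step up from D#5 and left by leap down to A4.
Step in, leap out — an escape tone.
The harmony at that moment is F major triad (F, A, C); Bb4 is not a chord tone.
It is approached by step down from C5 and left by step up to C5.
Step away and step back to the same note — a neighbor tone (lower neighbor).

E5 (beat 3) — escape tone; Bb4 (beat 6) — neighbor tone.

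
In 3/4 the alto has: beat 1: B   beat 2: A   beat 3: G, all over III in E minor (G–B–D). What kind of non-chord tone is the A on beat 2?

The harmony at that moment is G major triad (G, B, D); A is not a chord tone.
It is approached by step down from B and left by step down to G.
Step in, step out in the same direction — a passing tone.

Passing tone.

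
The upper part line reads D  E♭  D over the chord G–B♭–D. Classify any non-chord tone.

The harmony at that moment is G minor triad (G, B♭, D); E♭ is not a chord tone.
It is approached by step up from D and left by step down to D.
Step away and step back to the same note — a neighbor tone (upper neighbor).

E♭ is a neighbor tone.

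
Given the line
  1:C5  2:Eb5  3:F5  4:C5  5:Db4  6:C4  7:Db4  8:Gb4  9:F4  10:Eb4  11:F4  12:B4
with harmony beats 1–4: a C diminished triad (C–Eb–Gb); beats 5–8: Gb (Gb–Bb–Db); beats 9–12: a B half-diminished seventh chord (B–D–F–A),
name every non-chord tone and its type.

F5 (beat 3) — escape tone; C4 (beat 6) — neighbor tone; Eb4 (beat 10) — neighbor tone.

The harmony at that moment is C diminished triad (C, Eb, Gb); F5 is not a chord tone.
It is approached by step up from Eb5 and left by leap down to C5.
Step in, leap out — an escape tone.
The harmony at that moment is Gb major triad (Gb, Bb, Db); C4 is not a chord tone.
It is approached by step down from Db4 and left by step up to Db4.
Step away and step back to the same note — a neighbor tone (lower neighbor).
The harmony at that moment is B half-diminished seventh chord (B, D, F, A); Eb4 is not a chord tone.
It is approached by step down from F4 and left by step up to F4.
Step away and step back to the same note — a neighbor tone (lower neighbor).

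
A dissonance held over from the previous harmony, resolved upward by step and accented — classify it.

Approach: by preparation — the pitch is first a chord tone, then held (tied or repeated) while the harmony changes under it. Departure: up by step. Metric position: strong.
A prepared dissonance that resolves upward by step — a retardation. (The same figure resolving downward would be a suspension.)

Retardation.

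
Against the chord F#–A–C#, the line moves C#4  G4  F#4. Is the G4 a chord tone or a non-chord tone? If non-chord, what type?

Non-chord tone — an appoggiatura.

The harmony at that moment is F# minor triad (F#, A, C#); G4 is not a chord tone.
It is approached by leap up from C#4 and left by step down to F#4.
Leap in, step out — an appoggiatura.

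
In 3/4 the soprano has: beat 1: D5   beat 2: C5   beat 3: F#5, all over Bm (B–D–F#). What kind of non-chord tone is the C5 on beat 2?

The harmony at that moment is B minor triad (B, D, F#); C5 is not a chord tone.
It is approached by step down from D5 and left by leap up to F#5.
Step in, leap out, on a weak beat — an escape tone.

Escape tone.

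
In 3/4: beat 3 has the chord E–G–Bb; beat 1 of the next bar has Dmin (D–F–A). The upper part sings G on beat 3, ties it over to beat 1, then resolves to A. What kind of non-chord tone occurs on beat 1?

Retardation.

The harmony at that moment is D minor triad (D, F, A); G is not a chord tone.
It is held over (the same pitch as the preceding G) and left by step up to A.
Held over from the previous chord and resolving up by step — a retardation.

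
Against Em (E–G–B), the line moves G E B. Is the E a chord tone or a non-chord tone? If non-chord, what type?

Chord tone (the root of E minor triad).

E minor triad contains E, G, B; E is the root, so it is a chord tone.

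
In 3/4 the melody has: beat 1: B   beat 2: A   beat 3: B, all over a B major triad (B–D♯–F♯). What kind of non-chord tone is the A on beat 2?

The harmony at that moment is B major triad (B, D♯, F♯); A is not a chord tone.
It is approached by step down from B and left by step up to B.
Step away and step back to the same note — a neighbor tone (lower neighbor).

Lower neighbor tone.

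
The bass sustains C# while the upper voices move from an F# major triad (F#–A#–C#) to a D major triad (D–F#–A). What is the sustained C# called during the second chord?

The harmony at that moment is D major triad (D, F#, A); C# is not a chord tone.
It is held over (the same pitch as the preceding C#) and then sustained as the same pitch into the next harmony.
Sustained through a change of harmony — a pedal tone.

Pedal tone (pedal point).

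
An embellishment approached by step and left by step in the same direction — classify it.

Approach: by step. Departure: by step, continuing in the same direction.
Stepwise on both sides with no change of direction means the note fills in the space between two different chord tones — a passing tone. (Had it turned back to its starting note it would be a neighbor tone instead.)

Passing tone.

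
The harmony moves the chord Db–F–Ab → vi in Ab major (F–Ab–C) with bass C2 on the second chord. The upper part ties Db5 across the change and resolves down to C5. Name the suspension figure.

9–8 suspension.

At the second chord the bass is C2. The suspended Db5 lies a ninth above the bass; after resolving down by step to C5, the interval above the bass becomes an octave.
Suspension figures are named by those two intervals: 9–8.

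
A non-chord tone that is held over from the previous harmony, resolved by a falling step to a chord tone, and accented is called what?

Approach: by preparation — the pitch is first a chord tone, then held (tied or repeated) while the harmony changes under it. Departure: down by step. Metric position: strong.
A prepared dissonance that resolves downward by step — a suspension. (The same figure resolving upward would be a retardation.)

Suspension.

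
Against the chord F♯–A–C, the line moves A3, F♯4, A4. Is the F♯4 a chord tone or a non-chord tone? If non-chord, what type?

Chord tone (the root of F# diminished triad).

F# diminished triad contains F♯, A, C; F♯ is the root, so it is a chord tone.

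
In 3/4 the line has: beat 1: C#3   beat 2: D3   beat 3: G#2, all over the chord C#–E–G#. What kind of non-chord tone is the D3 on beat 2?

Escape tone.

The harmony at that moment is C# minor triad (C#, E, G#); D3 is not a chord tone.
It is approached by step up from C#3 and left by leap down to G#2.
Step in, leap out, on a weak beat — an escape tone.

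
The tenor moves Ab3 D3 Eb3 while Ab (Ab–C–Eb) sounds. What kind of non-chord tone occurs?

The harmony at that moment is Ab major triad (Ab, C, Eb); D3 is not a chord tone.
It is approached by leap down from Ab3 and left by step up to Eb3.
Leap in, step out — an appoggiatura.

D3 is an appoggiatura.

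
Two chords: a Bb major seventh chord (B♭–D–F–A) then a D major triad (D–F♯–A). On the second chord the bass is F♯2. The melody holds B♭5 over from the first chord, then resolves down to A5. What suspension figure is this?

4–3 suspension.

At the second chord the bass is F♯2. The suspended B♭5 lies a fourth above the bass; after resolving down by step to A5, the interval above the bass becomes a third.
Suspension figures are named by those two intervals: 4–3.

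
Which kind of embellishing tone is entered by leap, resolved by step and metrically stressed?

Appoggiatura.

Approach: by leap. Departure: by step. Metric position: strong.
Leap in, step out, in a metrically strong position — an appoggiatura. (It is the mirror image of the escape tone, which steps in and leaps out from a weak position.)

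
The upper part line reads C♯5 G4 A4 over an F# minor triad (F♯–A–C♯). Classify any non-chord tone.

The harmony at that moment is F♯ minor triad (F♯, A, C♯); G4 is not a chord tone.
It is approached by leap down from C♯5 and left by step up to A4.
Leap in, step out — an appoggiatura.

G4 is an appoggiatura.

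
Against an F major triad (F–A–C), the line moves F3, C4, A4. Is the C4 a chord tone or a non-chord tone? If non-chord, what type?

Chord tone (the fifth of F major triad).

F major triad contains F, A, C; C is the fifth, so it is a chord tone.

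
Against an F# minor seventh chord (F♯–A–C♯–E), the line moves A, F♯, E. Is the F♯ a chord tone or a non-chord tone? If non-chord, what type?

F# minor seventh chord contains F♯, A, C♯, E; F♯ is the root, so it is a chord tone.

Chord tone (the root of F# minor seventh chord).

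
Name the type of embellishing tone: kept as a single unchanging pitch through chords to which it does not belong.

Pedal tone.

Approach: none. Departure: none — a single pitch is sustained while the chords change around it, passing through harmonies that do not contain it.
No melodic motion at all; the dissonance is created entirely by the moving harmonies against the stationary note — a pedal tone (pedal point).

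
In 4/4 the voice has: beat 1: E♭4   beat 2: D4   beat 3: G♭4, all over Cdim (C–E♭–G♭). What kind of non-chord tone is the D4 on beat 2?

The harmony at that moment is C diminished triad (C, E♭, G♭); D4 is not a chord tone.
It is approached by step down from E♭4 and left by leap up to G♭4.
Step in, leap out, on a weak beat — an escape tone.

Escape tone.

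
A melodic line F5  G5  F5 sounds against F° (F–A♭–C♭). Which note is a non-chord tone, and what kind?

The harmony at that moment is F diminished triad (F, A♭, C♭); G5 is not a chord tone.
It is approached by step up from F5 and left by step down to F5.
Step away and step back to the same note — a neighbor tone (upper neighbor).

G5 is a neighbor tone.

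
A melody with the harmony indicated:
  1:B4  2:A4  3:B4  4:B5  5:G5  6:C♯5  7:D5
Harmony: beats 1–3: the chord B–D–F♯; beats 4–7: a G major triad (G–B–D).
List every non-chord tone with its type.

The harmony at that moment is B minor triad (B, D, F♯); A4 is not a chord tone.
It is approached by step down from B4 and left by step up to B4.
Step away and step back to the same note — a neighbor tone (lower neighbor).
The harmony at that moment is G major triad (G, B, D); C♯5 is not a chord tone.
It is approached by leap down from G5 and left by step up to D5.
Leap in, step out — an appoggiatura.

A4 (beat 2) — neighbor tone; C♯5 (beat 6) — appoggiatura.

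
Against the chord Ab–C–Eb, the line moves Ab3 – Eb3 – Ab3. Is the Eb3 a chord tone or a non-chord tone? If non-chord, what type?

Ab major triad contains Ab, C, Eb; Eb is the fifth, so it is a chord tone.

Chord tone (the fifth of Ab major triad).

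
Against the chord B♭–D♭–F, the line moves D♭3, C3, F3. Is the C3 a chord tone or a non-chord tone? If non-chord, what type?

Non-chord tone — an escape tone.

The harmony at that moment is B♭ minor triad (B♭, D♭, F); C3 is not a chord tone.
It is approached by step down from D♭3 and left by leap up to F3.
Step in, leap out — an escape tone.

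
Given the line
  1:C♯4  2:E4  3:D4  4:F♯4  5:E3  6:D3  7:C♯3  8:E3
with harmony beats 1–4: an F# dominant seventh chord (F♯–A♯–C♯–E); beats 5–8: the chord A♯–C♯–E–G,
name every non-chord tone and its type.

The harmony at that moment is F♯ dominant seventh chord (F♯, A♯, C♯, E); D4 is not a chord tone.
It is approached by step down from E4 and left by leap up to F♯4.
Step in, leap out — an escape tone.
The harmony at that moment is A♯ diminished seventh chord (A♯, C♯, E, G); D3 is not a chord tone.
It is approached by step down from E3 and left by step down to C♯3.
Step in, step out in the same direction — a passing tone.

D4 (beat 3) — escape tone; D3 (beat 6) — passing tone.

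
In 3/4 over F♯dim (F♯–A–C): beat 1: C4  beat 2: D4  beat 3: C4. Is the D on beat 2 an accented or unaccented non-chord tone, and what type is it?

The harmony at that moment is F♯ diminished triad (F♯, A, C); D4 is not a chord tone.
It is approached by step up from C4 and left by step down to C4.
Step away and step back to the same note — a neighbor tone (upper neighbor).
It falls on a weak beat, so it is unaccented.

Unaccented neighbor tone.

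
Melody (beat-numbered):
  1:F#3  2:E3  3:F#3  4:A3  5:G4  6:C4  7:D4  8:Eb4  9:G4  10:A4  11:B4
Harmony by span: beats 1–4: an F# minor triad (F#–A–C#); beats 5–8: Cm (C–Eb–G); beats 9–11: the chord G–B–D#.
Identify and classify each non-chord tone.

E3 (beat 2) — neighbor tone; D4 (beat 7) — passing tone; A4 (beat 10) — passing tone.

The harmony at that moment is F# minor triad (F#, A, C#); E3 is not a chord tone.
It is approached by step down from F#3 and left by step up to F#3.
Step away and step back to the same note — a neighbor tone (lower neighbor).
The harmony at that moment is C minor triad (C, Eb, G); D4 is not a chord tone.
It is approached by step up from C4 and left by step up to Eb4.
Step in, step out in the same direction — a passing tone.
The harmony at that moment is G augmented triad (G, B, D#); A4 is not a chord tone.
It is approached by step up from G4 and left by step up to B4.
Step in, step out in the same direction — a passing tone.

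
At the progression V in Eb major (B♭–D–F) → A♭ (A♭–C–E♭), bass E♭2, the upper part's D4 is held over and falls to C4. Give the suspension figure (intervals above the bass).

At the second chord the bass is E♭2. The suspended D4 lies a seventh above the bass; after resolving down by step to C4, the interval above the bass becomes a sixth.
Suspension figures are named by those two intervals: 7–6.

7–6 suspension.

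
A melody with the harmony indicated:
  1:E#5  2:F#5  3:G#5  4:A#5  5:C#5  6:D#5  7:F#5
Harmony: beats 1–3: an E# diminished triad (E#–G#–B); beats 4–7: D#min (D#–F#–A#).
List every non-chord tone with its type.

F#5 (beat 2) — passing tone; C#5 (beat 5) — appoggiatura.

The harmony at that moment is E# diminished triad (E#, G#, B); F#5 is not a chord tone.
It is approached by step up from E#5 and left by step up to G#5.
Step in, step out in the same direction — a passing tone.
The harmony at that moment is D# minor triad (D#, F#, A#); C#5 is not a chord tone.
It is approached by leap down from A#5 and left by step up to D#5.
Leap in, step out — an appoggiatura.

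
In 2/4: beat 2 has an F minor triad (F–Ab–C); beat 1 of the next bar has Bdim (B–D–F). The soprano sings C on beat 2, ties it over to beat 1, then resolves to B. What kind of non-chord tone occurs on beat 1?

The harmony at that moment is B diminished triad (B, D, F); C is not a chord tone.
It is held over (the same pitch as the preceding C) and left by step down to B.
Held over from the previous chord and resolving down by step — a suspension.

Suspension.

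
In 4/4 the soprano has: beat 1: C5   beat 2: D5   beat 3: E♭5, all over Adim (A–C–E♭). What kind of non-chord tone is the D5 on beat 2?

Passing tone.

The harmony at that moment is A diminished triad (A, C, E♭); D5 is not a chord tone.
It is approached by step up from C5 and left by step up to E♭5.
Step in, step out in the same direction — a passing tone.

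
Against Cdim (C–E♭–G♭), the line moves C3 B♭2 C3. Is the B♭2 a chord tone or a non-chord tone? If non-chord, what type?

Non-chord tone — a neighbor tone.

The harmony at that moment is C diminished triad (C, E♭, G♭); B♭2 is not a chord tone.
It is approached by step down from C3 and left by step up to C3.
Step away and step back to the same note — a neighbor tone (lower neighbor).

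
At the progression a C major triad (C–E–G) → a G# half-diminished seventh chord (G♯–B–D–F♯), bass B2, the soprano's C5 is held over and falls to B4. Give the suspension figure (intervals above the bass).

At the second chord the bass is B2. The suspended C5 lies a ninth above the bass; after resolving down by step to B4, the interval above the bass becomes an octave.
Suspension figures are named by those two intervals: 9–8.

9–8 suspension.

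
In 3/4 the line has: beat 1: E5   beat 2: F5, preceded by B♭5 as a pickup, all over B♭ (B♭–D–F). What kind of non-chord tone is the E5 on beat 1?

Appoggiatura.

The harmony at that moment is B♭ major triad (B♭, D, F); E5 is not a chord tone.
It is approached by leap down from B♭5 and left by step up to F5.
Leap in, step out, metrically accented — an appoggiatura.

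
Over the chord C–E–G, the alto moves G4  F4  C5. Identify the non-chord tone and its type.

The harmony at that moment is C major triad (C, E, G); F4 is not a chord tone.
It is approached by step down from G4 and left by leap up to C5.
Step in, leap out — an escape tone.

F4 is an escape tone.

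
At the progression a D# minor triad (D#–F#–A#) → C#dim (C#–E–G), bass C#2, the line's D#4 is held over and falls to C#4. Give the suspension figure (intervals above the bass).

At the second chord the bass is C#2. The suspended D#4 lies a ninth above the bass; after resolving down by step to C#4, the interval above the bass becomes an octave.
Suspension figures are named by those two intervals: 9–8.

9–8 suspension.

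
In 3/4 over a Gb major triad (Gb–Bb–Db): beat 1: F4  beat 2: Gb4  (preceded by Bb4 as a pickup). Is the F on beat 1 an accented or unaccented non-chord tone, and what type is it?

The harmony at that moment is Gb major triad (Gb, Bb, Db); F4 is not a chord tone.
It is approached by leap down from Bb4 and left by step up to Gb4.
Leap in, step out — an appoggiatura.
It falls on the downbeat, so it is accented.

Accented appoggiatura.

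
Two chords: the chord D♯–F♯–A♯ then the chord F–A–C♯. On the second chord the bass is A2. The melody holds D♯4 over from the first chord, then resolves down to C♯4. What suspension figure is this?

4–3 suspension.

At the second chord the bass is A2. The suspended D♯4 lies a fourth above the bass; after resolving down by step to C♯4, the interval above the bass becomes a third.
Suspension figures are named by those two intervals: 4–3.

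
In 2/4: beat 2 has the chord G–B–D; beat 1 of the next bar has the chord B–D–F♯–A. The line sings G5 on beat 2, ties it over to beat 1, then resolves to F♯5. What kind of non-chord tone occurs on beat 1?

Suspension.

The harmony at that moment is B minor seventh chord (B, D, F♯, A); G5 is not a chord tone.
It is held over (the same pitch as the preceding G5) and left by step down to F♯5.
Held over from the previous chord and resolving down by step — a suspension.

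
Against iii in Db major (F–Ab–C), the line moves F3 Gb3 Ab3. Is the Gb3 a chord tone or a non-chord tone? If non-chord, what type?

The harmony at that moment is F minor triad (F, Ab, C); Gb3 is not a chord tone.
It is approached by step up from F3 and left by step up to Ab3.
Step in, step out in the same direction — a passing tone.

Non-chord tone — a passing tone.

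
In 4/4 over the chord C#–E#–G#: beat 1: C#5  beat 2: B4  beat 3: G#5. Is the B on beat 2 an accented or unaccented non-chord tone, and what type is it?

The harmony at that moment is C# major triad (C#, E#, G#); B4 is not a chord tone.
It is approached by step down from C#5 and left by leap up to G#5.
Step in, leap out — an escape tone.
It falls on a weak beat, so it is unaccented.

Unaccented escape tone.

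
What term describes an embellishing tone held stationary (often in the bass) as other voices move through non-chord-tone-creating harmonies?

Pedal tone.

Approach: none. Departure: none — a single pitch is sustained while the chords change around it, passing through harmonies that do not contain it.
No melodic motion at all; the dissonance is created entirely by the moving harmonies against the stationary note — a pedal tone (pedal point).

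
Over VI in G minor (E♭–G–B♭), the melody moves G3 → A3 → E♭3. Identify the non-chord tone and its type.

The harmony at that moment is E♭ major triad (E♭, G, B♭); A3 is not a chord tone.
It is approached by step up from G3 and left by leap down to E♭3.
Step in, leap out — an escape tone.

A3 is an escape tone.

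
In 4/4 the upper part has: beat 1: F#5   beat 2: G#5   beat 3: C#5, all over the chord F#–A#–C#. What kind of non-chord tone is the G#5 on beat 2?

Escape tone.

The harmony at that moment is F# major triad (F#, A#, C#); G#5 is not a chord tone.
It is approached by step up from F#5 and left by leap down to C#5.
Step in, leap out, on a weak beat — an escape tone.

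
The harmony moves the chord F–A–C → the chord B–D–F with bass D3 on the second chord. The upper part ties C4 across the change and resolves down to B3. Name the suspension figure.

At the second chord the bass is D3. The suspended C4 lies a seventh above the bass; after resolving down by step to B3, the interval above the bass becomes a sixth.
Suspension figures are named by those two intervals: 7–6.

7–6 suspension.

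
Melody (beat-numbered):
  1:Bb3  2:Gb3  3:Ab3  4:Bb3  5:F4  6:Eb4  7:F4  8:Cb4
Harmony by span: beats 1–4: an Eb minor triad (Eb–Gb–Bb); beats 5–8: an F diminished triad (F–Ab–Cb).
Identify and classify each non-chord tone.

The harmony at that moment is Eb minor triad (Eb, Gb, Bb); Ab3 is not a chord tone.
It is approached by step up from Gb3 and left by step up to Bb3.
Step in, step out in the same direction — a passing tone.
The harmony at that moment is F diminished triad (F, Ab, Cb); Eb4 is not a chord tone.
It is approached by step down from F4 and left by step up to F4.
Step away and step back to the same note — a neighbor tone (lower neighbor).

Ab3 (beat 3) — passing tone; Eb4 (beat 6) — neighbor tone.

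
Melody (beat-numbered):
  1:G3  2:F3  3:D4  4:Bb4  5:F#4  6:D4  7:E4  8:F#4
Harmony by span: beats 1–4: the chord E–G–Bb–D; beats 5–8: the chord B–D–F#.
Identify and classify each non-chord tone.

The harmony at that moment is E half-diminished seventh chord (E, G, Bb, D); F3 is not a chord tone.
It is approached by step down from G3 and left by leap up to D4.
Step in, leap out — an escape tone.
The harmony at that moment is B minor triad (B, D, F#); E4 is not a chord tone.
It is approached by step up from D4 and left by step up to F#4.
Step in, step out in the same direction — a passing tone.

F3 (beat 2) — escape tone; E4 (beat 7) — passing tone.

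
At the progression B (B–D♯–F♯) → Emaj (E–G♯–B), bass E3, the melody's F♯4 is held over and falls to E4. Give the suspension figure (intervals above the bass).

At the second chord the bass is E3. The suspended F♯4 lies a ninth above the bass; after resolving down by step to E4, the interval above the bass becomes an octave.
Suspension figures are named by those two intervals: 9–8.

9–8 suspension.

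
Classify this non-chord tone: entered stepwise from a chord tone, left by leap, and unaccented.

Approach: by step. Departure: by leap. Metric position: weak.
Step in, leap out, from a weak position — an escape tone (échappée). (It is the mirror image of the appoggiatura, which leaps in and steps out on a strong beat.)

Escape tone.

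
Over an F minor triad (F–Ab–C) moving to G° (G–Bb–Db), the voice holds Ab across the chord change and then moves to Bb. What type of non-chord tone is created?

Ab is a retardation.

The harmony at that moment is G diminished triad (G, Bb, Db); Ab is not a chord tone.
It is held over (the same pitch as the preceding Ab) and left by step up to Bb.
Held over from the previous chord and resolving up by step — a retardation.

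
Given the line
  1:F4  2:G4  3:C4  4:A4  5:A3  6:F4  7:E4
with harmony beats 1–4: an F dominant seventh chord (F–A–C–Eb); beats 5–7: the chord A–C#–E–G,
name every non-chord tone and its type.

The harmony at that moment is F dominant seventh chord (F, A, C, Eb); G4 is not a chord tone.
It is approached by step up from F4 and left by leap down to C4.
Step in, leap out — an escape tone.
The harmony at that moment is A dominant seventh chord (A, C#, E, G); F4 is not a chord tone.
It is approached by leap up from A3 and left by step down to E4.
Leap in, step out — an appoggiatura.

G4 (beat 2) — escape tone; F4 (beat 6) — appoggiatura.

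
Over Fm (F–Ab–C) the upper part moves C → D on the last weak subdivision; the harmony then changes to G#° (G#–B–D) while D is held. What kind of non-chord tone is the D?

D is an anticipation.

The harmony at that moment is F minor triad (F, Ab, C); D is not a chord tone.
It is approached by step up from C and then sustained as the same pitch into the next harmony.
Arriving early and becoming a chord tone when the harmony changes — an anticipation.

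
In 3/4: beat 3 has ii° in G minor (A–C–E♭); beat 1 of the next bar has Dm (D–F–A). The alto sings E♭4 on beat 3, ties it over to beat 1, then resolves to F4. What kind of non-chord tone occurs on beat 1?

The harmony at that moment is D minor triad (D, F, A); E♭4 is not a chord tone.
It is held over (the same pitch as the preceding E♭4) and left by step up to F4.
Held over from the previous chord and resolving up by step — a retardation.

Retardation.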